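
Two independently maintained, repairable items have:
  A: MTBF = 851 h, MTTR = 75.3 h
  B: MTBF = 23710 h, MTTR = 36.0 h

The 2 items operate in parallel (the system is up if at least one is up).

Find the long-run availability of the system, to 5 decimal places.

A(A) = MTBF/(MTBF+MTTR) = 851/(851+75.3) = 0.918709
A(B) = MTBF/(MTBF+MTTR) = 23710/(23710+36.0) = 0.998484
Parallel availability: 1 − (1 − 0.918709)(1 − 0.998484) = 0.99988

0.99988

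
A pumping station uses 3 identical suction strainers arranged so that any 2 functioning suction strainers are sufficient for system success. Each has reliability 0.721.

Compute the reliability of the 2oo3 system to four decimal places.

0.8099

R = Σ_{i=2}^{3} C(3,i) p^i (1−p)^{3−i} with p = 0.721
C(3,2)·0.721^2·0.279^1 = 0.435107
C(3,3)·0.721^3·0.279^0 = 0.374805
Sum = 0.8099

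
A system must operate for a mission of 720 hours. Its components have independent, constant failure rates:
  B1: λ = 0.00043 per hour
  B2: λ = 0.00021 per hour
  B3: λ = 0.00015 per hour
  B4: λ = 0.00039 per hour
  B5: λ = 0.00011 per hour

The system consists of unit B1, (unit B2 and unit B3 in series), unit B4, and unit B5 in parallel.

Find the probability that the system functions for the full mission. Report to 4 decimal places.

0.9989

R(B1) = exp(−0.00043 × 720) = 0.733740
R(B2) = exp(−0.00021 × 720) = 0.859676
R(B3) = exp(−0.00015 × 720) = 0.897628
R(B4) = exp(−0.00039 × 720) = 0.755179
R(B5) = exp(−0.00011 × 720) = 0.923855
Series (B2 and B3): 0.859676 × 0.897628 = 0.771669
Parallel (B1, [0.771669], B4, and B5): 1 − (1 − 0.733740)(1 − 0.771669)(1 − 0.755179)(1 − 0.923855) = 0.9989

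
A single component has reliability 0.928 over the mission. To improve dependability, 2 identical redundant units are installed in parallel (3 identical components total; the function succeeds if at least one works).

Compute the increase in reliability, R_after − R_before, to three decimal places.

R_before = 0.928
R_after = 1 − (1 − 0.928)^3 = 1.000
ΔR = 1.000 − 0.928 = 0.072

0.072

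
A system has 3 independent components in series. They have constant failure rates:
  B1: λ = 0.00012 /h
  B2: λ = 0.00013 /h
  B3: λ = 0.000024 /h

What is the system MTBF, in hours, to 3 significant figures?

3650

Series of exponential components: λ_sys = Σ λ_i
λ_sys = 0.00012 + 0.00013 + 0.000024 = 2.7400e-04 /h
MTBF = 1 / λ_sys = 3650 h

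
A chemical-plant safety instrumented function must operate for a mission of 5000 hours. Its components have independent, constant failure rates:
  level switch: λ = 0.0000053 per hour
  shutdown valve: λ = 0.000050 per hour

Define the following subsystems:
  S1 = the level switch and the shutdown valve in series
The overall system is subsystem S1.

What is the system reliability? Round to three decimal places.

R(level switch) = exp(−0.0000053 × 5000) = 0.97385
R(shutdown valve) = exp(−0.000050 × 5000) = 0.77880
Series (level switch and shutdown valve): 0.97385 × 0.77880 = 0.758

0.758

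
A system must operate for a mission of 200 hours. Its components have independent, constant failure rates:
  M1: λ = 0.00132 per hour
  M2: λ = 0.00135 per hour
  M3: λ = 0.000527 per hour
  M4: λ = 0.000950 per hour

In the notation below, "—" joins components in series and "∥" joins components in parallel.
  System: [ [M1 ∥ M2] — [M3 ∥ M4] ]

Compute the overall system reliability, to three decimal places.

R(M1) = exp(−0.00132 × 200) = 0.76797
R(M2) = exp(−0.00135 × 200) = 0.76338
R(M3) = exp(−0.000527 × 200) = 0.89996
R(M4) = exp(−0.000950 × 200) = 0.82696
Parallel (M1 and M2): 1 − (1 − 0.76797)(1 − 0.76338) = 0.94510
Parallel (M3 and M4): 1 − (1 − 0.89996)(1 − 0.82696) = 0.98269
Series ([0.94510] and [0.98269]): 0.94510 × 0.98269 = 0.929

0.929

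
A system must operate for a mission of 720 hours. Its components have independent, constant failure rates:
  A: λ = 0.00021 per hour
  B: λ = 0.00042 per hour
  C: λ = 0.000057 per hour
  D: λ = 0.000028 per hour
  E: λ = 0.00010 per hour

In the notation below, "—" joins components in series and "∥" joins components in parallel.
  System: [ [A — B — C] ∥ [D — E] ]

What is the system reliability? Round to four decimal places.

R(A) = exp(−0.00021 × 720) = 0.859676
R(B) = exp(−0.00042 × 720) = 0.739042
R(C) = exp(−0.000057 × 720) = 0.959791
R(D) = exp(−0.000028 × 720) = 0.980042
R(E) = exp(−0.00010 × 720) = 0.930531
Series (A, B, and C): 0.859676 × 0.739042 × 0.959791 = 0.609790
Series (D and E): 0.980042 × 0.930531 = 0.911959
Parallel ([0.609790] and [0.911959]): 1 − (1 − 0.609790)(1 − 0.911959) = 0.9656

0.9656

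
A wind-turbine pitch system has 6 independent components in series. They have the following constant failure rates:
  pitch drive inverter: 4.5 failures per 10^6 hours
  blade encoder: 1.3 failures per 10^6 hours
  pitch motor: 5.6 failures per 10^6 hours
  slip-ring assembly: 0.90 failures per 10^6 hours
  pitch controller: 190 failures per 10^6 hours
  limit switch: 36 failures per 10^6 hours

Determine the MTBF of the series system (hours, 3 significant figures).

Series of exponential components: λ_sys = Σ λ_i
λ_sys = 0.0000045 + 0.0000013 + 0.0000056 + 0.00000090 + 0.00019 + 0.000036 = 2.3830e-04 /h
MTBF = 1 / λ_sys = 4200 h

4200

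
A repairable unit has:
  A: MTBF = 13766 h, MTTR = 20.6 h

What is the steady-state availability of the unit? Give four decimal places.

A(A) = MTBF/(MTBF+MTTR) = 13766/(13766+20.6) = 0.9985

0.9985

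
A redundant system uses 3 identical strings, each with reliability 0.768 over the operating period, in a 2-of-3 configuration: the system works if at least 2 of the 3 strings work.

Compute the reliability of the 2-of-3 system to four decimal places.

R = Σ_{i=2}^{3} C(3,i) p^i (1−p)^{3−i} with p = 0.768
C(3,2)·0.768^2·0.232^1 = 0.410518
C(3,3)·0.768^3·0.232^0 = 0.452985
Sum = 0.8635

0.8635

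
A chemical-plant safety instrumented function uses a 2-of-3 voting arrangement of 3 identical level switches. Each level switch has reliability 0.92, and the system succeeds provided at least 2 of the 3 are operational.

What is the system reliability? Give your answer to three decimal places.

R = Σ_{i=2}^{3} C(3,i) p^i (1−p)^{3−i} with p = 0.92
C(3,2)·0.92^2·0.08^1 = 0.20314
C(3,3)·0.92^3·0.08^0 = 0.77869
Sum = 0.982

0.982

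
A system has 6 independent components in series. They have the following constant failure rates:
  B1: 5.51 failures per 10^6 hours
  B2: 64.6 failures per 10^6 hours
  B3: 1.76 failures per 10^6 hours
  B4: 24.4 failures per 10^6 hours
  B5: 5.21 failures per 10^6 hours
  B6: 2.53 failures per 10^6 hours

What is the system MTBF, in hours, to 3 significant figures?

Series of exponential components: λ_sys = Σ λ_i
λ_sys = 0.00000551 + 0.0000646 + 0.00000176 + 0.0000244 + 0.00000521 + 0.00000253 = 1.0401e-04 /h
MTBF = 1 / λ_sys = 9610 h

9610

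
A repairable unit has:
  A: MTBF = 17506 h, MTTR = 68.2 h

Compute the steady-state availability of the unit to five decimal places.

0.99612

A(A) = MTBF/(MTBF+MTTR) = 17506/(17506+68.2) = 0.99612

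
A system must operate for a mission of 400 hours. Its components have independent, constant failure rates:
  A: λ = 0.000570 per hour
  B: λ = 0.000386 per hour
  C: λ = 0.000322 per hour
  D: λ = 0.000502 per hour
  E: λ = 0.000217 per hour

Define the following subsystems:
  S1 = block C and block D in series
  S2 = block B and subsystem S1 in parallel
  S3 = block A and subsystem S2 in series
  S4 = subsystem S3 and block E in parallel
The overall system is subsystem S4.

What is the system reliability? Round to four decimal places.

0.9804

R(A) = exp(−0.000570 × 400) = 0.796124
R(B) = exp(−0.000386 × 400) = 0.856929
R(C) = exp(−0.000322 × 400) = 0.879150
R(D) = exp(−0.000502 × 400) = 0.818076
R(E) = exp(−0.000217 × 400) = 0.916860
Series (C and D): 0.879150 × 0.818076 = 0.719212
Parallel (B and [0.719212]): 1 − (1 − 0.856929)(1 − 0.719212) = 0.959827
Series (A and [0.959827]): 0.796124 × 0.959827 = 0.764141
Parallel ([0.764141] and E): 1 − (1 − 0.764141)(1 − 0.916860) = 0.9804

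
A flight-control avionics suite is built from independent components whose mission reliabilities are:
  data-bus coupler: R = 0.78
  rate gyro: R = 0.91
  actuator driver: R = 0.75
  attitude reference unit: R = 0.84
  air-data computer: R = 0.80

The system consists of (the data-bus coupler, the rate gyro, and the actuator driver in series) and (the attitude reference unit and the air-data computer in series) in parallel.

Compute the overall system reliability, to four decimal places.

Series (data-bus coupler, rate gyro, and actuator driver): 0.780000 × 0.910000 × 0.750000 = 0.532350
Series (attitude reference unit and air-data computer): 0.840000 × 0.800000 = 0.672000
Parallel ([0.532350] and [0.672000]): 1 − (1 − 0.532350)(1 − 0.672000) = 0.8466

0.8466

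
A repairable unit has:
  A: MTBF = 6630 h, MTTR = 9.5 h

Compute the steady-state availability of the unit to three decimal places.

A(A) = MTBF/(MTBF+MTTR) = 6630/(6630+9.5) = 0.999

0.999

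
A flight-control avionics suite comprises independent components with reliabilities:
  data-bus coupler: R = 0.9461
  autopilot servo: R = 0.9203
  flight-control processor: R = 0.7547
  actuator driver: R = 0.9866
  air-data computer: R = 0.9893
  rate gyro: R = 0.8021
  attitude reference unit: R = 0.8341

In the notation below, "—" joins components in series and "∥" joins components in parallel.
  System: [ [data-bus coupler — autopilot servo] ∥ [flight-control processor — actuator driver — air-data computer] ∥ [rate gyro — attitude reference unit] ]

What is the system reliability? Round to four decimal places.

0.9887

Series (data-bus coupler and autopilot servo): 0.946100 × 0.920300 = 0.870696
Series (flight-control processor, actuator driver, and air-data computer): 0.754700 × 0.986600 × 0.989300 = 0.736620
Series (rate gyro and attitude reference unit): 0.802100 × 0.834100 = 0.669032
Parallel ([0.870696], [0.736620], and [0.669032]): 1 − (1 − 0.870696)(1 − 0.736620)(1 − 0.669032) = 0.9887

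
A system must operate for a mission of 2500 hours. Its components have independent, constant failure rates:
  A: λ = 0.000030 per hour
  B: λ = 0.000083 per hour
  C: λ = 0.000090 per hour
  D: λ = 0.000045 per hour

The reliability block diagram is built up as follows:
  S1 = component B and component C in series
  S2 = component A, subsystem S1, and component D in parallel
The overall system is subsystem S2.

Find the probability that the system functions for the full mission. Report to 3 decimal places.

R(A) = exp(−0.000030 × 2500) = 0.92774
R(B) = exp(−0.000083 × 2500) = 0.81261
R(C) = exp(−0.000090 × 2500) = 0.79852
R(D) = exp(−0.000045 × 2500) = 0.89360
Series (B and C): 0.81261 × 0.79852 = 0.64889
Parallel (A, [0.64889], and D): 1 − (1 − 0.92774)(1 − 0.64889)(1 − 0.89360) = 0.997

0.997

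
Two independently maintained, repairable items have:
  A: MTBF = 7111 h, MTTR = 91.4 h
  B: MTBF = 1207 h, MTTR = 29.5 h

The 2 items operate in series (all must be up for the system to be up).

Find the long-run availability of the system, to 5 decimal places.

0.96375

A(A) = MTBF/(MTBF+MTTR) = 7111/(7111+91.4) = 0.987310
A(B) = MTBF/(MTBF+MTTR) = 1207/(1207+29.5) = 0.976142
Series availability: 0.987310 × 0.976142 = 0.96375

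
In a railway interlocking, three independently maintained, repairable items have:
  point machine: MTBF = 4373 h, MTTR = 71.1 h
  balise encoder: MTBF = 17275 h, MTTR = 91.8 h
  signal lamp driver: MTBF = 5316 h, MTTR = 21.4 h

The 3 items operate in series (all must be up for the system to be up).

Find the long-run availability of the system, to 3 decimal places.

0.975

A(point machine) = MTBF/(MTBF+MTTR) = 4373/(4373+71.1) = 0.984001
A(balise encoder) = MTBF/(MTBF+MTTR) = 17275/(17275+91.8) = 0.994714
A(signal lamp driver) = MTBF/(MTBF+MTTR) = 5316/(5316+21.4) = 0.995991
Series availability: 0.984001 × 0.994714 × 0.995991 = 0.975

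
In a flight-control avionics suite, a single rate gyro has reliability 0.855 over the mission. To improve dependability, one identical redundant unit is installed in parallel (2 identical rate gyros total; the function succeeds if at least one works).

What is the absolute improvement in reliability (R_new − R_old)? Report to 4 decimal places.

R_before = 0.855
R_after = 1 − (1 − 0.855)^2 = 0.9790
ΔR = 0.9790 − 0.855 = 0.1240

0.1240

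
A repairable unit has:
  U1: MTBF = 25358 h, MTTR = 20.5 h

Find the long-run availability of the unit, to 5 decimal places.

0.99919

A(U1) = MTBF/(MTBF+MTTR) = 25358/(25358+20.5) = 0.99919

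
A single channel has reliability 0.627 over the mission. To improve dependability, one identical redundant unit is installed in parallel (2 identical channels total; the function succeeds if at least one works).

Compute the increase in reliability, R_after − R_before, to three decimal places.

R_before = 0.627
R_after = 1 − (1 − 0.627)^2 = 0.861
ΔR = 0.861 − 0.627 = 0.234

0.234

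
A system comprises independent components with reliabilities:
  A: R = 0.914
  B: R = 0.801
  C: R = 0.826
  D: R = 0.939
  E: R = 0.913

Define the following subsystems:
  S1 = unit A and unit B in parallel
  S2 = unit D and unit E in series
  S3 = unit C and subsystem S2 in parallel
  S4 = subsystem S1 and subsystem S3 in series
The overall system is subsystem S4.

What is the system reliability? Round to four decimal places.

0.9585

Parallel (A and B): 1 − (1 − 0.914000)(1 − 0.801000) = 0.982886
Series (D and E): 0.939000 × 0.913000 = 0.857307
Parallel (C and [0.857307]): 1 − (1 − 0.826000)(1 − 0.857307) = 0.975171
Series ([0.982886] and [0.975171]): 0.982886 × 0.975171 = 0.9585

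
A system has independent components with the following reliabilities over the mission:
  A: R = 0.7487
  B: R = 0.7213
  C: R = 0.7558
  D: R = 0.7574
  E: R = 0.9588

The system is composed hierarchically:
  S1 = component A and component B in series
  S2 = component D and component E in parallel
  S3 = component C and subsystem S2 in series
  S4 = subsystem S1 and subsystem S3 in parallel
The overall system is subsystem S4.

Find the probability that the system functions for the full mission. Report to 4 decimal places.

Series (A and B): 0.748700 × 0.721300 = 0.540037
Parallel (D and E): 1 − (1 − 0.757400)(1 − 0.958800) = 0.990005
Series (C and [0.990005]): 0.755800 × 0.990005 = 0.748246
Parallel ([0.540037] and [0.748246]): 1 − (1 − 0.540037)(1 − 0.748246) = 0.8842

0.8842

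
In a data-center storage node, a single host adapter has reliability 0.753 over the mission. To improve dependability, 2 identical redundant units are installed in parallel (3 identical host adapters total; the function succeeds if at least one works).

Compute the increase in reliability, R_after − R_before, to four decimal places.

0.2319

R_before = 0.753
R_after = 1 − (1 − 0.753)^3 = 0.9849
ΔR = 0.9849 − 0.753 = 0.2319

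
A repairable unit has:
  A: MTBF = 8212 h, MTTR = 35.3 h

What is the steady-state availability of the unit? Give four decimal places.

A(A) = MTBF/(MTBF+MTTR) = 8212/(8212+35.3) = 0.9957

0.9957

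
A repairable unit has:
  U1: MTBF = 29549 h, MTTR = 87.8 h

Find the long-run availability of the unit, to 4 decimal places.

0.9970

A(U1) = MTBF/(MTBF+MTTR) = 29549/(29549+87.8) = 0.9970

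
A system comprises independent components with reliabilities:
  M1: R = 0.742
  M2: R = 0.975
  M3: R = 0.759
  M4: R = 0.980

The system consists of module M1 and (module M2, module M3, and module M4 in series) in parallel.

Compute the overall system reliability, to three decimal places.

Series (M2, M3, and M4): 0.97500 × 0.75900 × 0.98000 = 0.72522
Parallel (M1 and [0.72522]): 1 − (1 − 0.74200)(1 − 0.72522) = 0.929

0.929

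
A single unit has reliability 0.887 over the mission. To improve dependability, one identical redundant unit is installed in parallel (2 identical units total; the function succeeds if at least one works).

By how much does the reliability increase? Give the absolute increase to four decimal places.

R_before = 0.887
R_after = 1 − (1 − 0.887)^2 = 0.9872
ΔR = 0.9872 − 0.887 = 0.1002

0.1002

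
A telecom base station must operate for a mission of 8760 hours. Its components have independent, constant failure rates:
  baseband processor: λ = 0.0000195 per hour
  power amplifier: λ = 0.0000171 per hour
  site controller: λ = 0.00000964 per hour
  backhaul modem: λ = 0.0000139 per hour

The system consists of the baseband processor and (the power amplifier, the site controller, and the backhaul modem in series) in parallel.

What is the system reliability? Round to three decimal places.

0.953

R(baseband processor) = exp(−0.0000195 × 8760) = 0.84297
R(power amplifier) = exp(−0.0000171 × 8760) = 0.86088
R(site controller) = exp(−0.00000964 × 8760) = 0.91902
R(backhaul modem) = exp(−0.0000139 × 8760) = 0.88536
Series (power amplifier, site controller, and backhaul modem): 0.86088 × 0.91902 × 0.88536 = 0.70047
Parallel (baseband processor and [0.70047]): 1 − (1 − 0.84297)(1 − 0.70047) = 0.953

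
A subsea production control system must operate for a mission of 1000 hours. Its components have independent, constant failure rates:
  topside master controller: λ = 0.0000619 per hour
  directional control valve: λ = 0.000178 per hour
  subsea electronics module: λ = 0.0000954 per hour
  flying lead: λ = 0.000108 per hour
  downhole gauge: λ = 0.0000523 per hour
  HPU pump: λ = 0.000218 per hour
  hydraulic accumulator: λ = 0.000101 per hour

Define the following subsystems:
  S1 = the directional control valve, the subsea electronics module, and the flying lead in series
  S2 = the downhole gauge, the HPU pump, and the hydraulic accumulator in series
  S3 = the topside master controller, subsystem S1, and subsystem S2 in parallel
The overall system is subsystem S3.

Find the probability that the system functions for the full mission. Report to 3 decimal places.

R(topside master controller) = exp(−0.0000619 × 1000) = 0.93998
R(directional control valve) = exp(−0.000178 × 1000) = 0.83694
R(subsea electronics module) = exp(−0.0000954 × 1000) = 0.90901
R(flying lead) = exp(−0.000108 × 1000) = 0.89763
R(downhole gauge) = exp(−0.0000523 × 1000) = 0.94904
R(HPU pump) = exp(−0.000218 × 1000) = 0.80413
R(hydraulic accumulator) = exp(−0.000101 × 1000) = 0.90393
Series (directional control valve, subsea electronics module, and flying lead): 0.83694 × 0.90901 × 0.89763 = 0.68291
Series (downhole gauge, HPU pump, and hydraulic accumulator): 0.94904 × 0.80413 × 0.90393 = 0.68984
Parallel (topside master controller, [0.68291], and [0.68984]): 1 − (1 − 0.93998)(1 − 0.68291)(1 − 0.68984) = 0.994

0.994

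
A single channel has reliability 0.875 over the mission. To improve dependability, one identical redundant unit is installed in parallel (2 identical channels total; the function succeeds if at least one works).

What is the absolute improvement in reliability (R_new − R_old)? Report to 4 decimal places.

R_before = 0.875
R_after = 1 − (1 − 0.875)^2 = 0.9844
ΔR = 0.9844 − 0.875 = 0.1094

0.1094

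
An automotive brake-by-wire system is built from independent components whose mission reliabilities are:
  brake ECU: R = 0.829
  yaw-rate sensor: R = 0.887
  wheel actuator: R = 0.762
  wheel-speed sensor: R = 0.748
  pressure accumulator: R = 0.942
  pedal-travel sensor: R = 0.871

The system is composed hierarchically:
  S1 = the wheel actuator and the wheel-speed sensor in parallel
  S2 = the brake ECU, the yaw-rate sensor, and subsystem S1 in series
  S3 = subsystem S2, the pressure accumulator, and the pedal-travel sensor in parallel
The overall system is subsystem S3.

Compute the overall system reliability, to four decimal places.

0.9977

Parallel (wheel actuator and wheel-speed sensor): 1 − (1 − 0.762000)(1 − 0.748000) = 0.940024
Series (brake ECU, yaw-rate sensor, and [0.940024]): 0.829000 × 0.887000 × 0.940024 = 0.691221
Parallel ([0.691221], pressure accumulator, and pedal-travel sensor): 1 − (1 − 0.691221)(1 − 0.942000)(1 − 0.871000) = 0.9977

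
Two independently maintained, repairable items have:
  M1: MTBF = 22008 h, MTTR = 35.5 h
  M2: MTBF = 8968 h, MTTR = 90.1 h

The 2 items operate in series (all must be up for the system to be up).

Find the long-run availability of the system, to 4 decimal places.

A(M1) = MTBF/(MTBF+MTTR) = 22008/(22008+35.5) = 0.998390
A(M2) = MTBF/(MTBF+MTTR) = 8968/(8968+90.1) = 0.990053
Series availability: 0.998390 × 0.990053 = 0.9885

0.9885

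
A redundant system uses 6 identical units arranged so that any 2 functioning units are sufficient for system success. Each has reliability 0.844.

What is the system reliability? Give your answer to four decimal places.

0.9995

R = Σ_{i=2}^{6} C(6,i) p^i (1−p)^{6−i} with p = 0.844
C(6,2)·0.844^2·0.156^4 = 0.006328
C(6,3)·0.844^3·0.156^3 = 0.045649
C(6,4)·0.844^4·0.156^2 = 0.185230
C(6,5)·0.844^5·0.156^1 = 0.400856
C(6,6)·0.844^6·0.156^0 = 0.361455
Sum = 0.9995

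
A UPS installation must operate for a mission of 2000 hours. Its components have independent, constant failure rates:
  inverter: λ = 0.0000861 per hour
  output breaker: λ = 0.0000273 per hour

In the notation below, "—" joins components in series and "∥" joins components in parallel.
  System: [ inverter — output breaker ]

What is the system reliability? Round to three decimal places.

0.797

R(inverter) = exp(−0.0000861 × 2000) = 0.84181
R(output breaker) = exp(−0.0000273 × 2000) = 0.94686
Series (inverter and output breaker): 0.84181 × 0.94686 = 0.797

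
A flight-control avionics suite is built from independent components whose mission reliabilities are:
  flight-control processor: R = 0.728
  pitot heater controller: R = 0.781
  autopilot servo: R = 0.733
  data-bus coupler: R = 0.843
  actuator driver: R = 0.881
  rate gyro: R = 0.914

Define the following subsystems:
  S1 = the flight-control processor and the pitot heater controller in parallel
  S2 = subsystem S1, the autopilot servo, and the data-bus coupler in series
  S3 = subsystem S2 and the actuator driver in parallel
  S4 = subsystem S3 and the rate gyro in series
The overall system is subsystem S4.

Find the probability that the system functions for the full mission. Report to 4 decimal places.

Parallel (flight-control processor and pitot heater controller): 1 − (1 − 0.728000)(1 − 0.781000) = 0.940432
Series ([0.940432], autopilot servo, and data-bus coupler): 0.940432 × 0.733000 × 0.843000 = 0.581111
Parallel ([0.581111] and actuator driver): 1 − (1 − 0.581111)(1 − 0.881000) = 0.950152
Series ([0.950152] and rate gyro): 0.950152 × 0.914000 = 0.8684

0.8684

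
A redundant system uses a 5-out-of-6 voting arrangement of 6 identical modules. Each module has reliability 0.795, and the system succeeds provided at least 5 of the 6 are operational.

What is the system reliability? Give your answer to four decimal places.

R = Σ_{i=5}^{6} C(6,i) p^i (1−p)^{6−i} with p = 0.795
C(6,5)·0.795^5·0.205^1 = 0.390608
C(6,6)·0.795^6·0.205^0 = 0.252466
Sum = 0.6431

0.6431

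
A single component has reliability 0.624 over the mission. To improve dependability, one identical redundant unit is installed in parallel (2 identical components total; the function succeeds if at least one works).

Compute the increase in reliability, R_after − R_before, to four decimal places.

0.2346

R_before = 0.624
R_after = 1 − (1 − 0.624)^2 = 0.8586
ΔR = 0.8586 − 0.624 = 0.2346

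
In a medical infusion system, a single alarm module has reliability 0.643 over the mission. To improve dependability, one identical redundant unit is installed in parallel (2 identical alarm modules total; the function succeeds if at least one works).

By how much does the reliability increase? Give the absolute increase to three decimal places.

0.230

R_before = 0.643
R_after = 1 − (1 − 0.643)^2 = 0.873
ΔR = 0.873 − 0.643 = 0.230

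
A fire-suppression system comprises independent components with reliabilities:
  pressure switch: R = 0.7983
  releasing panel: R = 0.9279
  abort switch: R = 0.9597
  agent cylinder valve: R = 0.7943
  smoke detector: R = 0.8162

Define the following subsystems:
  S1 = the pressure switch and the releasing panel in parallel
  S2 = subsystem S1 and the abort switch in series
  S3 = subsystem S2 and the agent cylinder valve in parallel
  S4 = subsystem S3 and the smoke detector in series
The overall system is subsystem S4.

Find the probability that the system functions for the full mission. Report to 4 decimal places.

0.8071

Parallel (pressure switch and releasing panel): 1 − (1 − 0.798300)(1 − 0.927900) = 0.985457
Series ([0.985457] and abort switch): 0.985457 × 0.959700 = 0.945743
Parallel ([0.945743] and agent cylinder valve): 1 − (1 − 0.945743)(1 − 0.794300) = 0.988839
Series ([0.988839] and smoke detector): 0.988839 × 0.816200 = 0.8071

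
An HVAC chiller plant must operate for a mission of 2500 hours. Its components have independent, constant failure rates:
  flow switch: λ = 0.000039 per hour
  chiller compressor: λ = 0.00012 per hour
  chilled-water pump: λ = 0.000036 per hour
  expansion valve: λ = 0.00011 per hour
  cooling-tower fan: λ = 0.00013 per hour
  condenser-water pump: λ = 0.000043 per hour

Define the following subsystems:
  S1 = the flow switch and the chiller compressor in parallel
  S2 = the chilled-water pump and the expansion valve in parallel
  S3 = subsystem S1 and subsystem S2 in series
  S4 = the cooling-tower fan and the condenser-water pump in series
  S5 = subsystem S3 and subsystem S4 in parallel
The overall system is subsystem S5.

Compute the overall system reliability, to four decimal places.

R(flow switch) = exp(−0.000039 × 2500) = 0.907102
R(chiller compressor) = exp(−0.00012 × 2500) = 0.740818
R(chilled-water pump) = exp(−0.000036 × 2500) = 0.913931
R(expansion valve) = exp(−0.00011 × 2500) = 0.759572
R(cooling-tower fan) = exp(−0.00013 × 2500) = 0.722527
R(condenser-water pump) = exp(−0.000043 × 2500) = 0.898077
Parallel (flow switch and chiller compressor): 1 − (1 − 0.907102)(1 − 0.740818) = 0.975923
Parallel (chilled-water pump and expansion valve): 1 − (1 − 0.913931)(1 − 0.759572) = 0.979307
Series ([0.975923] and [0.979307]): 0.975923 × 0.979307 = 0.955728
Series (cooling-tower fan and condenser-water pump): 0.722527 × 0.898077 = 0.648885
Parallel ([0.955728] and [0.648885]): 1 − (1 − 0.955728)(1 − 0.648885) = 0.9845

0.9845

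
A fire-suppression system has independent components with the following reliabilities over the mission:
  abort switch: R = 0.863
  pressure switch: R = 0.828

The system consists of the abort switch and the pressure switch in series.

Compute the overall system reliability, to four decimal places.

Series (abort switch and pressure switch): 0.863000 × 0.828000 = 0.7146

0.7146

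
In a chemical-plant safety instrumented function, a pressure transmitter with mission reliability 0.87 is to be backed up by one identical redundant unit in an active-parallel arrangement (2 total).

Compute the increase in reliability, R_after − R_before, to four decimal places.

0.1131

R_before = 0.87
R_after = 1 − (1 − 0.87)^2 = 0.9831
ΔR = 0.9831 − 0.87 = 0.1131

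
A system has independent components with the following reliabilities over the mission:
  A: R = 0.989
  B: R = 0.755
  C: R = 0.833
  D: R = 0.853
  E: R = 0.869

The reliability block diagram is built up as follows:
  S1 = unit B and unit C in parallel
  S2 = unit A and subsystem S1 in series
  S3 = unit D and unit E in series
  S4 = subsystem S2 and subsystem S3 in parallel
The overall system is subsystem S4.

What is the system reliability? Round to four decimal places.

0.9867

Parallel (B and C): 1 − (1 − 0.755000)(1 − 0.833000) = 0.959085
Series (A and [0.959085]): 0.989000 × 0.959085 = 0.948535
Series (D and E): 0.853000 × 0.869000 = 0.741257
Parallel ([0.948535] and [0.741257]): 1 − (1 − 0.948535)(1 − 0.741257) = 0.9867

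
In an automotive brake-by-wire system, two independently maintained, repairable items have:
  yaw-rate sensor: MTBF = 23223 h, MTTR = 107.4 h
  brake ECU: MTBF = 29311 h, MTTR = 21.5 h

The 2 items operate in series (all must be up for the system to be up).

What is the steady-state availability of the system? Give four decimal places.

A(yaw-rate sensor) = MTBF/(MTBF+MTTR) = 23223/(23223+107.4) = 0.995397
A(brake ECU) = MTBF/(MTBF+MTTR) = 29311/(29311+21.5) = 0.999267
Series availability: 0.995397 × 0.999267 = 0.9947

0.9947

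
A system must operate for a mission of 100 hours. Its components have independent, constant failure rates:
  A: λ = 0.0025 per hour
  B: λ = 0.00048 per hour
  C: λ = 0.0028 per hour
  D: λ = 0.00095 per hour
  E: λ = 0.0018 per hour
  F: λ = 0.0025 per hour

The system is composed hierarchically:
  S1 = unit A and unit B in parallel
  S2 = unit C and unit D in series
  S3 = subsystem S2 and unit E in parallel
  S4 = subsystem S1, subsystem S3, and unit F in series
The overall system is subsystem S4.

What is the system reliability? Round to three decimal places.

R(A) = exp(−0.0025 × 100) = 0.77880
R(B) = exp(−0.00048 × 100) = 0.95313
R(C) = exp(−0.0028 × 100) = 0.75578
R(D) = exp(−0.00095 × 100) = 0.90937
R(E) = exp(−0.0018 × 100) = 0.83527
R(F) = exp(−0.0025 × 100) = 0.77880
Parallel (A and B): 1 − (1 − 0.77880)(1 − 0.95313) = 0.98963
Series (C and D): 0.75578 × 0.90937 = 0.68728
Parallel ([0.68728] and E): 1 − (1 − 0.68728)(1 − 0.83527) = 0.94849
Series ([0.98963], [0.94849], and F): 0.98963 × 0.94849 × 0.77880 = 0.731

0.731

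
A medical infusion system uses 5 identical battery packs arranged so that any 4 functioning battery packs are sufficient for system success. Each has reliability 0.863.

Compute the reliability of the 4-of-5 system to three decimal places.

0.859

R = Σ_{i=4}^{5} C(5,i) p^i (1−p)^{5−i} with p = 0.863
C(5,4)·0.863^4·0.137^1 = 0.37996
C(5,5)·0.863^5·0.137^0 = 0.47869
Sum = 0.859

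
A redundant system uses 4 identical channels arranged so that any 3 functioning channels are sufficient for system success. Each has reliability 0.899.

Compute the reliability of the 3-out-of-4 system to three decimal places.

0.947

R = Σ_{i=3}^{4} C(4,i) p^i (1−p)^{4−i} with p = 0.899
C(4,3)·0.899^3·0.101^1 = 0.29354
C(4,4)·0.899^4·0.101^0 = 0.65319
Sum = 0.947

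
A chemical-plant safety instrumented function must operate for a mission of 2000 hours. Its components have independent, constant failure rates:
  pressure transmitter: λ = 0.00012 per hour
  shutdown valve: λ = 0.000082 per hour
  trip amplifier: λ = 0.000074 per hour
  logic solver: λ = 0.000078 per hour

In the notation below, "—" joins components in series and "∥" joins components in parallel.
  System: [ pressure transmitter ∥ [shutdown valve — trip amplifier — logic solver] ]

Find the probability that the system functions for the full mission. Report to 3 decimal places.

R(pressure transmitter) = exp(−0.00012 × 2000) = 0.78663
R(shutdown valve) = exp(−0.000082 × 2000) = 0.84874
R(trip amplifier) = exp(−0.000074 × 2000) = 0.86243
R(logic solver) = exp(−0.000078 × 2000) = 0.85556
Series (shutdown valve, trip amplifier, and logic solver): 0.84874 × 0.86243 × 0.85556 = 0.62625
Parallel (pressure transmitter and [0.62625]): 1 − (1 − 0.78663)(1 − 0.62625) = 0.920

0.920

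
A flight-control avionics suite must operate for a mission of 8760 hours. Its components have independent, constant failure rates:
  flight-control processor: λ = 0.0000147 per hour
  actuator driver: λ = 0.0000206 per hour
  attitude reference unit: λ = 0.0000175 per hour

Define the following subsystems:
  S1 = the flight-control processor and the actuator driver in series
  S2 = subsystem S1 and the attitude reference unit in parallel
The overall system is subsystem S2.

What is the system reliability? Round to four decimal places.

0.9622

R(flight-control processor) = exp(−0.0000147 × 8760) = 0.879174
R(actuator driver) = exp(−0.0000206 × 8760) = 0.834889
R(attitude reference unit) = exp(−0.0000175 × 8760) = 0.857872
Series (flight-control processor and actuator driver): 0.879174 × 0.834889 = 0.734013
Parallel ([0.734013] and attitude reference unit): 1 − (1 − 0.734013)(1 − 0.857872) = 0.9622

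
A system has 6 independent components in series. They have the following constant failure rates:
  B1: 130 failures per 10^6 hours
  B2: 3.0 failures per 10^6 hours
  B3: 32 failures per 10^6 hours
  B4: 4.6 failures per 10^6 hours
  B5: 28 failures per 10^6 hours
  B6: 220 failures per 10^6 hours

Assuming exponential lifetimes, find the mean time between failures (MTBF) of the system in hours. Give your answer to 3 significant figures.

2390

Series of exponential components: λ_sys = Σ λ_i
λ_sys = 0.00013 + 0.0000030 + 0.000032 + 0.0000046 + 0.000028 + 0.00022 = 4.1760e-04 /h
MTBF = 1 / λ_sys = 2390 h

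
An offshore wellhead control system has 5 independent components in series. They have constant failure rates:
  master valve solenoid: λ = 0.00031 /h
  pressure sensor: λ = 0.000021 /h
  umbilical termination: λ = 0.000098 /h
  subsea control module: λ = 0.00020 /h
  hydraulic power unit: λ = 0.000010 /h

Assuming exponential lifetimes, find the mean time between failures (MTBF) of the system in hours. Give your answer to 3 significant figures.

1560

Series of exponential components: λ_sys = Σ λ_i
λ_sys = 0.00031 + 0.000021 + 0.000098 + 0.00020 + 0.000010 = 6.3900e-04 /h
MTBF = 1 / λ_sys = 1560 h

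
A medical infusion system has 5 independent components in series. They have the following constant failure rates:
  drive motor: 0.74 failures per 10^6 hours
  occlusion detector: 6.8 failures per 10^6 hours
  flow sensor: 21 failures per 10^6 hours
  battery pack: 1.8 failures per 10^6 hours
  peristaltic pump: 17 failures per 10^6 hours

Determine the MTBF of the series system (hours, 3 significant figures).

21100

Series of exponential components: λ_sys = Σ λ_i
λ_sys = 0.00000074 + 0.0000068 + 0.000021 + 0.0000018 + 0.000017 = 4.7340e-05 /h
MTBF = 1 / λ_sys = 21100 h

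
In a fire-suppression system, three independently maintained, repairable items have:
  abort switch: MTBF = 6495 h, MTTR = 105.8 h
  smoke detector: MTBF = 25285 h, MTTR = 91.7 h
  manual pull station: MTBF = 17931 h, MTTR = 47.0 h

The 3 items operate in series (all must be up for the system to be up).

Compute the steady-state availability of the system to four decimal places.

0.9779

A(abort switch) = MTBF/(MTBF+MTTR) = 6495/(6495+105.8) = 0.983972
A(smoke detector) = MTBF/(MTBF+MTTR) = 25285/(25285+91.7) = 0.996386
A(manual pull station) = MTBF/(MTBF+MTTR) = 17931/(17931+47.0) = 0.997386
Series availability: 0.983972 × 0.996386 × 0.997386 = 0.9779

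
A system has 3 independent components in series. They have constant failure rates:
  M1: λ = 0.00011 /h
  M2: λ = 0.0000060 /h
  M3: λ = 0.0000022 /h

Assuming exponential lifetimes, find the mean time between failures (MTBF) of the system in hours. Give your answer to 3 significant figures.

Series of exponential components: λ_sys = Σ λ_i
λ_sys = 0.00011 + 0.0000060 + 0.0000022 = 1.1820e-04 /h
MTBF = 1 / λ_sys = 8460 h

8460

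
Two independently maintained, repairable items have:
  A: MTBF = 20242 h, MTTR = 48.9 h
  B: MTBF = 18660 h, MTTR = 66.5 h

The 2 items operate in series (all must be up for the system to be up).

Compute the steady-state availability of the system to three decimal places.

0.994

A(A) = MTBF/(MTBF+MTTR) = 20242/(20242+48.9) = 0.997590
A(B) = MTBF/(MTBF+MTTR) = 18660/(18660+66.5) = 0.996449
Series availability: 0.997590 × 0.996449 = 0.994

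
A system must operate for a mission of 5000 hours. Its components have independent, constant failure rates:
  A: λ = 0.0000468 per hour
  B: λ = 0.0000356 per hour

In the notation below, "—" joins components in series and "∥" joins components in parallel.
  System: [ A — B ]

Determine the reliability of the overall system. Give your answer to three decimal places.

R(A) = exp(−0.0000468 × 5000) = 0.79136
R(B) = exp(−0.0000356 × 5000) = 0.83694
Series (A and B): 0.79136 × 0.83694 = 0.662

0.662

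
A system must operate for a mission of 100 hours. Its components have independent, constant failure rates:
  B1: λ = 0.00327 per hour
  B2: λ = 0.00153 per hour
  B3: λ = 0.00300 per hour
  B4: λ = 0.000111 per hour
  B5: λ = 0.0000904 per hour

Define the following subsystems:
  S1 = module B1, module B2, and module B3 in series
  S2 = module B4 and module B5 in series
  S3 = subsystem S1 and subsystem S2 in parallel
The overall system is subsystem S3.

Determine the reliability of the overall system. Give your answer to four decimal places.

0.9892

R(B1) = exp(−0.00327 × 100) = 0.721084
R(B2) = exp(−0.00153 × 100) = 0.858130
R(B3) = exp(−0.00300 × 100) = 0.740818
R(B4) = exp(−0.000111 × 100) = 0.988961
R(B5) = exp(−0.0000904 × 100) = 0.991001
Series (B1, B2, and B3): 0.721084 × 0.858130 × 0.740818 = 0.458406
Series (B4 and B5): 0.988961 × 0.991001 = 0.980061
Parallel ([0.458406] and [0.980061]): 1 − (1 − 0.458406)(1 − 0.980061) = 0.9892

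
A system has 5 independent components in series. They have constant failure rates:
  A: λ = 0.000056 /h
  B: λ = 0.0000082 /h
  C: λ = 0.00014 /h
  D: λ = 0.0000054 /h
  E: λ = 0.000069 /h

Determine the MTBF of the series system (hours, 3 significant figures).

3590

Series of exponential components: λ_sys = Σ λ_i
λ_sys = 0.000056 + 0.0000082 + 0.00014 + 0.0000054 + 0.000069 = 2.7860e-04 /h
MTBF = 1 / λ_sys = 3590 h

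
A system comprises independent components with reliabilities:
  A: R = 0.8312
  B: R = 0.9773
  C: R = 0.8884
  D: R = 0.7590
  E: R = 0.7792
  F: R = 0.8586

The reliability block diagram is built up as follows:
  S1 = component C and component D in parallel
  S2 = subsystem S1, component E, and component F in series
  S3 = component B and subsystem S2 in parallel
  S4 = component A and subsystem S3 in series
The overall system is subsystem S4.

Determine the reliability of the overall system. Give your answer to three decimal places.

0.825

Parallel (C and D): 1 − (1 − 0.88840)(1 − 0.75900) = 0.97310
Series ([0.97310], E, and F): 0.97310 × 0.77920 × 0.85860 = 0.65102
Parallel (B and [0.65102]): 1 − (1 − 0.97730)(1 − 0.65102) = 0.99208
Series (A and [0.99208]): 0.83120 × 0.99208 = 0.825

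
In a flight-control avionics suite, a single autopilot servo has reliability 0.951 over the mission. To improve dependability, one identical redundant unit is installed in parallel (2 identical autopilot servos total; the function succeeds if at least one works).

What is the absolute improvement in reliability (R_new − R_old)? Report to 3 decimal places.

R_before = 0.951
R_after = 1 − (1 − 0.951)^2 = 0.998
ΔR = 0.998 − 0.951 = 0.047

0.047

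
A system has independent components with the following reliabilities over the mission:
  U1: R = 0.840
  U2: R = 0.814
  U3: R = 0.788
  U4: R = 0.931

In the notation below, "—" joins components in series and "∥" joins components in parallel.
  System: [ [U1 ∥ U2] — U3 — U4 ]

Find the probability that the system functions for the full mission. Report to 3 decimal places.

0.712

Parallel (U1 and U2): 1 − (1 − 0.84000)(1 − 0.81400) = 0.97024
Series ([0.97024], U3, and U4): 0.97024 × 0.78800 × 0.93100 = 0.712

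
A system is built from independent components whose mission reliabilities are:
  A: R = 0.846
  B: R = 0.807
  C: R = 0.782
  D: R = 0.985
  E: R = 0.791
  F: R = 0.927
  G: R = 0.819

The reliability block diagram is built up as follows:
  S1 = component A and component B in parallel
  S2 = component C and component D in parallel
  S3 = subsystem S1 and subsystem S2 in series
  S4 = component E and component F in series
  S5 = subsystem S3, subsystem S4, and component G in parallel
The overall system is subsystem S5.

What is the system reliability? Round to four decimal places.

0.9984

Parallel (A and B): 1 − (1 − 0.846000)(1 − 0.807000) = 0.970278
Parallel (C and D): 1 − (1 − 0.782000)(1 − 0.985000) = 0.996730
Series ([0.970278] and [0.996730]): 0.970278 × 0.996730 = 0.967105
Series (E and F): 0.791000 × 0.927000 = 0.733257
Parallel ([0.967105], [0.733257], and G): 1 − (1 − 0.967105)(1 − 0.733257)(1 − 0.819000) = 0.9984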